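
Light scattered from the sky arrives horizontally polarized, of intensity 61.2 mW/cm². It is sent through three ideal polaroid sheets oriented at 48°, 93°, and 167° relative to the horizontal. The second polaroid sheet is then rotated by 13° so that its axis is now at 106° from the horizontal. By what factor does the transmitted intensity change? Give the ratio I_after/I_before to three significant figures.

Before rotation:
By Malus's law, I₁ = I₀ cos²(48° − 0°) = I₀ cos²(48°) = 0.4477 I₀.
I₂ = I₁ cos²(93° − 48°) = 0.4477 I₀ · cos²(45°) = 0.2239 I₀.
I₃ = I₂ cos²(167° − 93°) = 0.2239 I₀ · cos²(74°) = 0.01701 I₀.
After rotation:
I₁ = I₀ cos²(48° − 0°) = I₀ cos²(48°) = 0.4477 I₀.
I₂ = I₁ cos²(106° − 48°) = 0.4477 I₀ · cos²(58°) = 0.1257 I₀.
I₃ = I₂ cos²(167° − 106°) = 0.1257 I₀ · cos²(61°) = 0.02955 I₀.
Ratio = 0.02955 / 0.01701 = 1.737.

I_new/I_old ≈ 1.74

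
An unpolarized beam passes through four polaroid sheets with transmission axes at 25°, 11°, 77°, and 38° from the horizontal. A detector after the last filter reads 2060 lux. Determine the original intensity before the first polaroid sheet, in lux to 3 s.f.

Unpolarized light through the first polarizer → I₁ = ½ I₀, now polarized at 25°.
I₂ = I₁ cos²(11° − 25°) = 0.5 I₀ · cos²(14°) = 0.4707 I₀.
I₃ = I₂ cos²(77° − 11°) = 0.4707 I₀ · cos²(66°) = 0.07788 I₀.
I₄ = I₃ cos²(38° − 77°) = 0.07788 I₀ · cos²(39°) = 0.04703 I₀.
So 2060 lux = 0.04703 I₀, giving I₀ = 2060/0.04703 = 4.38e+04 lux.

I₀ ≈ 4.38e4 lux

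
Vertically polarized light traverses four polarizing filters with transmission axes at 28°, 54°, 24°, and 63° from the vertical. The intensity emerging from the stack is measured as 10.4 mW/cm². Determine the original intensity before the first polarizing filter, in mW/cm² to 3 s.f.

I₀ ≈ 36.5 mW/cm²

I₁ = I₀ cos²(28° − 0°) = I₀ cos²(28°) = 0.7796 I₀.
I₂ = I₁ cos²(54° − 28°) = 0.7796 I₀ · cos²(26°) = 0.6298 I₀.
I₃ = I₂ cos²(24° − 54°) = 0.6298 I₀ · cos²(30°) = 0.4723 I₀.
I₄ = I₃ cos²(63° − 24°) = 0.4723 I₀ · cos²(39°) = 0.2853 I₀.
So 10.4 mW/cm² = 0.2853 I₀, giving I₀ = 10.4/0.2853 = 36.46 mW/cm².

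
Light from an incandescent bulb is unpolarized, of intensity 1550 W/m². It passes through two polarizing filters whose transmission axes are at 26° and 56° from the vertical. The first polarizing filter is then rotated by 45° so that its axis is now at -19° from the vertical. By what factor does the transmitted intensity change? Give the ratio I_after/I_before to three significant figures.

Before rotation:
Unpolarized light through the first polarizer → I₁ = ½ I₀, now polarized at 26°.
I₂ = I₁ cos²(56° − 26°) = 0.5 I₀ · cos²(30°) = 0.375 I₀.
After rotation:
Unpolarized light through the first polarizer → I₁ = ½ I₀, now polarized at -19°.
I₂ = I₁ cos²(56° + 19°) = 0.5 I₀ · cos²(75°) = 0.03349 I₀.
Ratio = 0.03349 / 0.375 = 0.08932.

I_new/I_old ≈ 0.0893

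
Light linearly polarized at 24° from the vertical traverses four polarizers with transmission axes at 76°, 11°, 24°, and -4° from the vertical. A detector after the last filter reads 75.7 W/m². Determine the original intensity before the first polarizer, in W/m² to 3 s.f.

By Malus's law, I₁ = I₀ cos²(76° − 24°) = I₀ cos²(52°) = 0.379 I₀.
I₂ = I₁ cos²(11° − 76°) = 0.379 I₀ · cos²(65°) = 0.0677 I₀.
I₃ = I₂ cos²(24° − 11°) = 0.0677 I₀ · cos²(13°) = 0.06427 I₀.
I₄ = I₃ cos²(-4° − 24°) = 0.06427 I₀ · cos²(28°) = 0.05011 I₀.
So 75.7 W/m² = 0.05011 I₀, giving I₀ = 75.7/0.05011 = 1511 W/m².

I₀ ≈ 1510 W/m²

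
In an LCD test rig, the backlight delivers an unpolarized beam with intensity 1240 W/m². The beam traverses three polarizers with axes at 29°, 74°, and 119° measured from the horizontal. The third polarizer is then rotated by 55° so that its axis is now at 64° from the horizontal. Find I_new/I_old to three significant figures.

I_new/I_old ≈ 1.94

Before rotation:
Unpolarized light through the first polarizer → I₁ = ½ I₀, now polarized at 29°.
I₂ = I₁ cos²(74° − 29°) = 0.5 I₀ · cos²(45°) = 0.25 I₀.
I₃ = I₂ cos²(119° − 74°) = 0.25 I₀ · cos²(45°) = 0.125 I₀.
After rotation:
Unpolarized light through the first polarizer → I₁ = ½ I₀, now polarized at 29°.
I₂ = I₁ cos²(74° − 29°) = 0.5 I₀ · cos²(45°) = 0.25 I₀.
I₃ = I₂ cos²(64° − 74°) = 0.25 I₀ · cos²(10°) = 0.2425 I₀.
Ratio = 0.2425 / 0.125 = 1.94.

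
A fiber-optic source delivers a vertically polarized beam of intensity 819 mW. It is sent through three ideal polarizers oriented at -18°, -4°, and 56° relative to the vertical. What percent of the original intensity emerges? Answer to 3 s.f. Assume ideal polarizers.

By Malus's law, I₁ = 819 mW · cos²(18°) = 740.8 mW.
I₂ = I₁ · cos²(14°) = 740.8 · 0.9415 = 697.4 mW.
I₃ = I₂ · cos²(60°) = 697.4 · 0.25 = 174.4 mW.
That is 21.29% of the incident intensity.

≈ 21.3%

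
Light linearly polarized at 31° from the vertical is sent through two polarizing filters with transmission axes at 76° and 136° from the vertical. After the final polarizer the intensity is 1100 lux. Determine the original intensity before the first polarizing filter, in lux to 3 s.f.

I₁ = I₀ cos²(76° − 31°) = I₀ cos²(45°) = 0.5 I₀.
I₂ = I₁ cos²(136° − 76°) = 0.5 I₀ · cos²(60°) = 0.125 I₀.
So 1100 lux = 0.125 I₀, giving I₀ = 1100/0.125 = 8800 lux.

I₀ ≈ 8800 lux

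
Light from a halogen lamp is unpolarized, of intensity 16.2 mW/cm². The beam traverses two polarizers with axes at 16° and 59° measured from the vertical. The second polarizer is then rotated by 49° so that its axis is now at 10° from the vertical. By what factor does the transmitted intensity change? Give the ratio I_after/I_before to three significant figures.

Before rotation:
Unpolarized light through the first polarizer → I₁ = ½ I₀, now polarized at 16°.
I₂ = I₁ cos²(59° − 16°) = 0.5 I₀ · cos²(43°) = 0.2674 I₀.
After rotation:
Unpolarized light through the first polarizer → I₁ = ½ I₀, now polarized at 16°.
I₂ = I₁ cos²(10° − 16°) = 0.5 I₀ · cos²(6°) = 0.4945 I₀.
Ratio = 0.4945 / 0.2674 = 1.849.

I_new/I_old ≈ 1.85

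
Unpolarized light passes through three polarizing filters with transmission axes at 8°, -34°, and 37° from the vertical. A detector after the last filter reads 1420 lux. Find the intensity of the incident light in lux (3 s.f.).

I₀ ≈ 4.85e4 lux

Unpolarized light through the first polarizer → I₁ = ½ I₀, now polarized at 8°.
I₂ = I₁ cos²(-34° − 8°) = 0.5 I₀ · cos²(42°) = 0.2761 I₀.
I₃ = I₂ cos²(37° + 34°) = 0.2761 I₀ · cos²(71°) = 0.02927 I₀.
So 1420 lux = 0.02927 I₀, giving I₀ = 1420/0.02927 = 4.852e+04 lux.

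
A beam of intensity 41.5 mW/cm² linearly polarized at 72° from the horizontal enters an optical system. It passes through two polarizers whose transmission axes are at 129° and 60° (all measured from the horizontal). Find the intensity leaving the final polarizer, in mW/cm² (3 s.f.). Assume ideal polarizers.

I₁ = 41.5 mW/cm² · cos²(57°) = 12.31 mW/cm².
I₂ = I₁ · cos²(69°) = 12.31 · 0.1284 = 1.581 mW/cm².

I ≈ 1.58 mW/cm²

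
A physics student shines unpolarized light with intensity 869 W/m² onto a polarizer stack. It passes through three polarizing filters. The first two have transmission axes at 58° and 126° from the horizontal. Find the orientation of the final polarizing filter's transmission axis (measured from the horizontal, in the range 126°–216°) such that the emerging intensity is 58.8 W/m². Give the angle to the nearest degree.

θ ≈ 137°

Unpolarized light through the first polarizer → I₁ = ½ I₀, now polarized at 58°.
I₂ = I₁ cos²(126° − 58°) = 0.5 I₀ · cos²(68°) = 0.07017 I₀.
Target fraction: 58.8 / 869 W/m² = 0.06766 of I₀.
Need I₃/I₀ = 0.06766, so cos²(θ − 126°) = 0.06766 / 0.07017 = 0.9644.
θ − 126° = arccos(√0.9644) = 10.9°, giving θ ≈ 126 + 10.9 = 136.9°.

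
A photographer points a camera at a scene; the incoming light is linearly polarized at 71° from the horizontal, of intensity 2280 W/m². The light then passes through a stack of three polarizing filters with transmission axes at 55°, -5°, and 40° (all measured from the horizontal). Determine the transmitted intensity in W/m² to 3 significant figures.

I ≈ 263 W/m²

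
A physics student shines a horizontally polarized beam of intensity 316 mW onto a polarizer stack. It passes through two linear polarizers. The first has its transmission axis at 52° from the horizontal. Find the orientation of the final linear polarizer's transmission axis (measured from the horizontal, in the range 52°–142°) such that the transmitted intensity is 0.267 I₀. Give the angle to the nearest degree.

I₁ = I₀ cos²(52° − 0°) = I₀ cos²(52°) = 0.379 I₀.
Need I₂/I₀ = 0.267, so cos²(θ − 52°) = 0.267 / 0.379 = 0.7044.
θ − 52° = arccos(√0.7044) = 32.9°, giving θ ≈ 52 + 32.9 = 84.9°.

θ ≈ 85°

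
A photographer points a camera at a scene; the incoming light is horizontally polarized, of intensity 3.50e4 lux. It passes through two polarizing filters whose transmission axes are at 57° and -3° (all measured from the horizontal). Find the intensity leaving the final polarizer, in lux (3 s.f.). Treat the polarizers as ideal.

I₁ = 3.50e4 lux · cos²(57°) = 1.038e+04 lux.
I₂ = I₁ · cos²(60°) = 1.038e+04 · 0.25 = 2596 lux.

I ≈ 2600 lux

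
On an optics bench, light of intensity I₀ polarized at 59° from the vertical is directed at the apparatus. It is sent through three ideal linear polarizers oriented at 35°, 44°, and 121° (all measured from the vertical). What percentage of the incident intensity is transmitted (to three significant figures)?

≈ 4.12%

By Malus's law, I₁ = I₀ cos²(35° − 59°) = I₀ cos²(24°) = 0.8346 I₀.
I₂ = I₁ cos²(44° − 35°) = 0.8346 I₀ · cos²(9°) = 0.8141 I₀.
I₃ = I₂ cos²(121° − 44°) = 0.8141 I₀ · cos²(77°) = 0.0412 I₀.
That is 4.12% of the incident intensity.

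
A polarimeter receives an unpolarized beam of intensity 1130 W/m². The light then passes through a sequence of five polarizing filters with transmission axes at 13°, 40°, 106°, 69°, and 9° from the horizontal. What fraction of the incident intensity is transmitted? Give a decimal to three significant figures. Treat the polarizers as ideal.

Unpolarized light through the first polarizer → I₁ = 1130 W/m²/2 = 565 W/m², polarized at 13°.
I₂ = I₁ · cos²(27°) = 565 · 0.7939 = 448.5 W/m².
I₃ = I₂ · cos²(66°) = 448.5 · 0.1654 = 74.21 W/m².
I₄ = I₃ · cos²(37°) = 74.21 · 0.6378 = 47.33 W/m².
I₅ = I₄ · cos²(60°) = 47.33 · 0.25 = 11.83 W/m².
Transmitted fraction = 0.01047.

I/I₀ ≈ 0.0105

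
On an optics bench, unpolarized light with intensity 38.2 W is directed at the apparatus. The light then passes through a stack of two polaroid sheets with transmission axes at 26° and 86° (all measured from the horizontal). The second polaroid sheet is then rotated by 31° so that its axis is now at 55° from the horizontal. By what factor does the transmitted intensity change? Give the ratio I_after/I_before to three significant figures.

Before rotation:
Unpolarized light through the first polarizer → I₁ = ½ I₀, now polarized at 26°.
I₂ = I₁ cos²(86° − 26°) = 0.5 I₀ · cos²(60°) = 0.125 I₀.
After rotation:
Unpolarized light through the first polarizer → I₁ = ½ I₀, now polarized at 26°.
I₂ = I₁ cos²(55° − 26°) = 0.5 I₀ · cos²(29°) = 0.3825 I₀.
Ratio = 0.3825 / 0.125 = 3.06.

I_new/I_old ≈ 3.06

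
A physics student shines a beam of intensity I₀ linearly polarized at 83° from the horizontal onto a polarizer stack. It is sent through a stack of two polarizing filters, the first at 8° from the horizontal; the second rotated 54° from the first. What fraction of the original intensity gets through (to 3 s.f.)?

I₁ = I₀ cos²(8° − 83°) = I₀ cos²(75°) = 0.06699 I₀.
I₂ = I₁ cos²(54°) = 0.06699 · 0.3455 I₀ = 0.02314 I₀.
Transmitted fraction = 0.02314.

≈ 0.0231 I₀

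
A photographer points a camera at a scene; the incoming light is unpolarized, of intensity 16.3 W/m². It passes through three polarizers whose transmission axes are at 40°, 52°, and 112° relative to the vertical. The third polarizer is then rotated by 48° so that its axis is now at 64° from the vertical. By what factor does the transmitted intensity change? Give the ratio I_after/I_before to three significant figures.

Before rotation:
Unpolarized light through the first polarizer → I₁ = ½ I₀, now polarized at 40°.
I₂ = I₁ cos²(52° − 40°) = 0.5 I₀ · cos²(12°) = 0.4784 I₀.
I₃ = I₂ cos²(112° − 52°) = 0.4784 I₀ · cos²(60°) = 0.1196 I₀.
After rotation:
Unpolarized light through the first polarizer → I₁ = ½ I₀, now polarized at 40°.
I₂ = I₁ cos²(52° − 40°) = 0.5 I₀ · cos²(12°) = 0.4784 I₀.
I₃ = I₂ cos²(64° − 52°) = 0.4784 I₀ · cos²(12°) = 0.4577 I₀.
Ratio = 0.4577 / 0.1196 = 3.827.

I_new/I_old ≈ 3.83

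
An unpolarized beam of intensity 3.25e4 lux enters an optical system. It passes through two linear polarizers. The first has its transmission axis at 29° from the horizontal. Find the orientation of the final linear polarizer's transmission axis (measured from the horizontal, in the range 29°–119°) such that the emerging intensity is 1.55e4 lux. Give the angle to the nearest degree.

Unpolarized light through the first polarizer → I₁ = ½ I₀, now polarized at 29°.
Target fraction: 1.55e4 / 3.25e4 lux = 0.4769 of I₀.
Need I₂/I₀ = 0.4769, so cos²(θ − 29°) = 0.4769 / 0.5 = 0.9538.
θ − 29° = arccos(√0.9538) = 12.4°, giving θ ≈ 29 + 12.4 = 41.4°.

θ ≈ 41°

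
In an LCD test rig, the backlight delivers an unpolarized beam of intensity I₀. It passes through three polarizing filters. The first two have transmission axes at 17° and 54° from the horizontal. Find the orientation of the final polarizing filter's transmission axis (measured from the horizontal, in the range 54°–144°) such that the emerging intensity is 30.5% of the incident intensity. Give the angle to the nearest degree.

Unpolarized light through the first polarizer → I₁ = ½ I₀, now polarized at 17°.
I₂ = I₁ cos²(54° − 17°) = 0.5 I₀ · cos²(37°) = 0.3189 I₀.
Need I₃/I₀ = 0.305, so cos²(θ − 54°) = 0.305 / 0.3189 = 0.9564.
θ − 54° = arccos(√0.9564) = 12.1°, giving θ ≈ 54 + 12.1 = 66.1°.

θ ≈ 66°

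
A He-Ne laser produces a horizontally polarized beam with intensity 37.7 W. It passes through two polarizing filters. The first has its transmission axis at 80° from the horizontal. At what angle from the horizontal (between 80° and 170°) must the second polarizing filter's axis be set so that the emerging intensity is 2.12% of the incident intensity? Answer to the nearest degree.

θ ≈ 113°

I₁ = I₀ cos²(80° − 0°) = I₀ cos²(80°) = 0.03015 I₀.
Need I₂/I₀ = 0.0212, so cos²(θ − 80°) = 0.0212 / 0.03015 = 0.7031.
θ − 80° = arccos(√0.7031) = 33.0°, giving θ ≈ 80 + 33.0 = 113.0°.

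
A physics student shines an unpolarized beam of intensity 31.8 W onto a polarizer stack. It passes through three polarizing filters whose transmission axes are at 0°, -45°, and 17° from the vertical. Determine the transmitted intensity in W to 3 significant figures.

Unpolarized light through the first polarizer → I₁ = 31.8 W/2 = 15.9 W, polarized at 0°.
I₂ = I₁ · cos²(45°) = 15.9 · 0.5 = 7.95 W.
I₃ = I₂ · cos²(62°) = 7.95 · 0.2204 = 1.752 W.

I ≈ 1.75 W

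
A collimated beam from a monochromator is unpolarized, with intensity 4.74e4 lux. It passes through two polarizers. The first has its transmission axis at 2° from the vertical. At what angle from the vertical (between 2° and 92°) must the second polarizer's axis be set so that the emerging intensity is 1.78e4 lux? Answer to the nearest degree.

θ ≈ 32°

Unpolarized light through the first polarizer → I₁ = ½ I₀, now polarized at 2°.
Target fraction: 1.78e4 / 4.74e4 lux = 0.3755 of I₀.
Need I₂/I₀ = 0.3755, so cos²(θ − 2°) = 0.3755 / 0.5 = 0.7511.
θ − 2° = arccos(√0.7511) = 29.9°, giving θ ≈ 2 + 29.9 = 31.9°.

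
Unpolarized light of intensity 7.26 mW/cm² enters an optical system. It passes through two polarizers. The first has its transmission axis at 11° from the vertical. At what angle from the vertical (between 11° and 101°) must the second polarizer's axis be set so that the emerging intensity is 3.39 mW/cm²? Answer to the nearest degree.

Unpolarized light through the first polarizer → I₁ = ½ I₀, now polarized at 11°.
Target fraction: 3.39 / 7.26 mW/cm² = 0.4669 of I₀.
Need I₂/I₀ = 0.4669, so cos²(θ − 11°) = 0.4669 / 0.5 = 0.9339.
θ − 11° = arccos(√0.9339) = 14.9°, giving θ ≈ 11 + 14.9 = 25.9°.

θ ≈ 26°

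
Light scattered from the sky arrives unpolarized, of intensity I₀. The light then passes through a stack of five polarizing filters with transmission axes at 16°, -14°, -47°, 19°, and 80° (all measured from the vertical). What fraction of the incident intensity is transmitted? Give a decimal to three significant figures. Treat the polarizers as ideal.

Unpolarized light through the first polarizer → I₁ = ½ I₀, now polarized at 16°.
I₂ = I₁ cos²(-14° − 16°) = 0.5 I₀ · cos²(30°) = 0.375 I₀.
I₃ = I₂ cos²(-47° + 14°) = 0.375 I₀ · cos²(33°) = 0.2638 I₀.
I₄ = I₃ cos²(19° + 47°) = 0.2638 I₀ · cos²(66°) = 0.04364 I₀.
I₅ = I₄ cos²(80° − 19°) = 0.04364 I₀ · cos²(61°) = 0.01026 I₀.
Transmitted fraction = 0.01026.

≈ 0.0103 I₀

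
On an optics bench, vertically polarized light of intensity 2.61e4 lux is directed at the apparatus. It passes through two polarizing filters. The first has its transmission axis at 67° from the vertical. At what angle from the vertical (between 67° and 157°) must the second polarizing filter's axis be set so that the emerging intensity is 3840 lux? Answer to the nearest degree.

I₁ = I₀ cos²(67° − 0°) = I₀ cos²(67°) = 0.1527 I₀.
Target fraction: 3840 / 2.61e4 lux = 0.1471 of I₀.
Need I₂/I₀ = 0.1471, so cos²(θ − 67°) = 0.1471 / 0.1527 = 0.9637.
θ − 67° = arccos(√0.9637) = 11.0°, giving θ ≈ 67 + 11.0 = 78.0°.

θ ≈ 78°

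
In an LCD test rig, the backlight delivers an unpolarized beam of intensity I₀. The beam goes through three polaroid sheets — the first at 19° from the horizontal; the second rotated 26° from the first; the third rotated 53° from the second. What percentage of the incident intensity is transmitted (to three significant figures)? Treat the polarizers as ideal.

Unpolarized light through the first polarizer → I₁ = ½ I₀, now polarized at 19°.
I₂ = I₁ cos²(26°) = 0.5 · 0.8078 I₀ = 0.4039 I₀.
I₃ = I₂ cos²(53°) = 0.4039 · 0.3622 I₀ = 0.1463 I₀.
That is 14.63% of the incident intensity.

≈ 14.6%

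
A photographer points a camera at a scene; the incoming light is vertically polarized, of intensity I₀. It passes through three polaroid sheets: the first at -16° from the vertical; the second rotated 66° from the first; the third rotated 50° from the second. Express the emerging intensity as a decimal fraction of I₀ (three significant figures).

≈ 0.0632 I₀

By Malus's law, I₁ = I₀ cos²(-16° − 0°) = I₀ cos²(16°) = 0.924 I₀.
I₂ = I₁ cos²(66°) = 0.924 · 0.1654 I₀ = 0.1529 I₀.
I₃ = I₂ cos²(50°) = 0.1529 · 0.4132 I₀ = 0.06316 I₀.
Transmitted fraction = 0.06316.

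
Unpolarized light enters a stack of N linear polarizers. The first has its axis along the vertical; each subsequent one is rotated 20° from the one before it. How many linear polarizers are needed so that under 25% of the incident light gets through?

First polarizer halves the unpolarized light: factor 1/2.
Each further stage multiplies by cos²(20°) = 0.883.
After N polarizers: T = 0.5·0.883^(N−1). Require T < 0.25 ⇒ N−1 > ln(0.25/0.5)/ln(0.883) = 5.57, so N−1 ≥ 6 and N = 7.
Check: N=7 gives T = 0.237 < 0.25; N=6 gives T = 0.2684.

N = 7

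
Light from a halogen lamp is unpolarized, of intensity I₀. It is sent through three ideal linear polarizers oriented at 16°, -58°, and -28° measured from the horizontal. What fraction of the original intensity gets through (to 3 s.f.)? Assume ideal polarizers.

≈ 0.0285 I₀

Unpolarized light through the first polarizer → I₁ = ½ I₀, now polarized at 16°.
I₂ = I₁ cos²(-58° − 16°) = 0.5 I₀ · cos²(74°) = 0.03799 I₀.
I₃ = I₂ cos²(-28° + 58°) = 0.03799 I₀ · cos²(30°) = 0.02849 I₀.
Transmitted fraction = 0.02849.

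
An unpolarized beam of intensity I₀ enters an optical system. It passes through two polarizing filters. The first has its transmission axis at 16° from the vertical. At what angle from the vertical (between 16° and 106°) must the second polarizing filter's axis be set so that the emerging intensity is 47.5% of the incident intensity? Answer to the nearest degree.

θ ≈ 29°

Unpolarized light through the first polarizer → I₁ = ½ I₀, now polarized at 16°.
Need I₂/I₀ = 0.475, so cos²(θ − 16°) = 0.475 / 0.5 = 0.95.
θ − 16° = arccos(√0.95) = 12.9°, giving θ ≈ 16 + 12.9 = 28.9°.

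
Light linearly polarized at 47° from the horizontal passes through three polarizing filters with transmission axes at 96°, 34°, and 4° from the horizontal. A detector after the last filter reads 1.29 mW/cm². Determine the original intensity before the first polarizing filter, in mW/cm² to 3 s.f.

I₀ ≈ 18.1 mW/cm²

By Malus's law, I₁ = I₀ cos²(96° − 47°) = I₀ cos²(49°) = 0.4304 I₀.
I₂ = I₁ cos²(34° − 96°) = 0.4304 I₀ · cos²(62°) = 0.09486 I₀.
I₃ = I₂ cos²(4° − 34°) = 0.09486 I₀ · cos²(30°) = 0.07115 I₀.
So 1.29 mW/cm² = 0.07115 I₀, giving I₀ = 1.29/0.07115 = 18.13 mW/cm².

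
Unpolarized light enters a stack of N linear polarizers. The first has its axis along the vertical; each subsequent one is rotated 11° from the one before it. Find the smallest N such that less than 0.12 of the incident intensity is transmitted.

N = 40

First polarizer halves the unpolarized light: factor 1/2.
Each further stage multiplies by cos²(11°) = 0.9636.
After N polarizers: T = 0.5·0.9636^(N−1). Require T < 0.12 ⇒ N−1 > ln(0.12/0.5)/ln(0.9636) = 38.48, so N−1 ≥ 39 and N = 40.
Check: N=40 gives T = 0.1177 < 0.12; N=39 gives T = 0.1222.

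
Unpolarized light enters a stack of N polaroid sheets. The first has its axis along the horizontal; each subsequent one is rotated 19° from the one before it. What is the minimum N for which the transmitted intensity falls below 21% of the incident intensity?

First polarizer halves the unpolarized light: factor 1/2.
Each further stage multiplies by cos²(19°) = 0.894.
After N polarizers: T = 0.5·0.894^(N−1). Require T < 0.21 ⇒ N−1 > ln(0.21/0.5)/ln(0.894) = 7.74, so N−1 ≥ 8 and N = 9.
Check: N=9 gives T = 0.204 < 0.21; N=8 gives T = 0.2282.

N = 9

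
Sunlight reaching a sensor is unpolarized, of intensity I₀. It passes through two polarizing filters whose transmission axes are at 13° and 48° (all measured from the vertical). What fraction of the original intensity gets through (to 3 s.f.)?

≈ 0.336 I₀

Unpolarized light through the first polarizer → I₁ = ½ I₀, now polarized at 13°.
I₂ = I₁ cos²(48° − 13°) = 0.5 I₀ · cos²(35°) = 0.3355 I₀.
Transmitted fraction = 0.3355.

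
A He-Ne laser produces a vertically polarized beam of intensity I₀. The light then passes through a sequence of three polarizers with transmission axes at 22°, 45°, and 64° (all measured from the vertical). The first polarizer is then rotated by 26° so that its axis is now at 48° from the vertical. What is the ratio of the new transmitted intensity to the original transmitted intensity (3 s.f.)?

Before rotation:
By Malus's law, I₁ = I₀ cos²(22° − 0°) = I₀ cos²(22°) = 0.8597 I₀.
I₂ = I₁ cos²(45° − 22°) = 0.8597 I₀ · cos²(23°) = 0.7284 I₀.
I₃ = I₂ cos²(64° − 45°) = 0.7284 I₀ · cos²(19°) = 0.6512 I₀.
After rotation:
I₁ = I₀ cos²(48° − 0°) = I₀ cos²(48°) = 0.4477 I₀.
I₂ = I₁ cos²(45° − 48°) = 0.4477 I₀ · cos²(3°) = 0.4465 I₀.
I₃ = I₂ cos²(64° − 45°) = 0.4465 I₀ · cos²(19°) = 0.3992 I₀.
Ratio = 0.3992 / 0.6512 = 0.613.

I_new/I_old ≈ 0.613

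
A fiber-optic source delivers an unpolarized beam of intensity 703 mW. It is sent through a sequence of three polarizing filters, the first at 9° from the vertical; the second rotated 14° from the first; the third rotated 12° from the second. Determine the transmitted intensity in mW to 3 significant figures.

Unpolarized light through the first polarizer → I₁ = 703 mW/2 = 351.5 mW, polarized at 9°.
I₂ = I₁ · cos²(14°) = 351.5 · 0.9415 = 330.9 mW.
I₃ = I₂ · cos²(12°) = 330.9 · 0.9568 = 316.6 mW.

I ≈ 317 mW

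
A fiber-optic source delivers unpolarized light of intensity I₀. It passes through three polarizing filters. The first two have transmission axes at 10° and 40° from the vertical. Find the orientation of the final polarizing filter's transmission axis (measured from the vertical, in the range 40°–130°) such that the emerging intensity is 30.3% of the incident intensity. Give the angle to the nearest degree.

θ ≈ 66°

Unpolarized light through the first polarizer → I₁ = ½ I₀, now polarized at 10°.
I₂ = I₁ cos²(40° − 10°) = 0.5 I₀ · cos²(30°) = 0.375 I₀.
Need I₃/I₀ = 0.303, so cos²(θ − 40°) = 0.303 / 0.375 = 0.808.
θ − 40° = arccos(√0.808) = 26.0°, giving θ ≈ 40 + 26.0 = 66.0°.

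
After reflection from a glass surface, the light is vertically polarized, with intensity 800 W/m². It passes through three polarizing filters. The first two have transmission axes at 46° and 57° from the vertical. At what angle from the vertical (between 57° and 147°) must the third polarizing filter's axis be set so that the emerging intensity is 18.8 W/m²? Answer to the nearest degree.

By Malus's law, I₁ = I₀ cos²(46° − 0°) = I₀ cos²(46°) = 0.4826 I₀.
I₂ = I₁ cos²(57° − 46°) = 0.4826 I₀ · cos²(11°) = 0.465 I₀.
Target fraction: 18.8 / 800 W/m² = 0.0235 of I₀.
Need I₃/I₀ = 0.0235, so cos²(θ − 57°) = 0.0235 / 0.465 = 0.05054.
θ − 57° = arccos(√0.05054) = 77.0°, giving θ ≈ 57 + 77.0 = 134.0°.

θ ≈ 134°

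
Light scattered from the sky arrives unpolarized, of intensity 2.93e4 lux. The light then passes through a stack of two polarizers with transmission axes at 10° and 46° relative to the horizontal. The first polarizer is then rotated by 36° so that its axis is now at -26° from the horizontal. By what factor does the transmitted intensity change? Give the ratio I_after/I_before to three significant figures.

I_new/I_old ≈ 0.146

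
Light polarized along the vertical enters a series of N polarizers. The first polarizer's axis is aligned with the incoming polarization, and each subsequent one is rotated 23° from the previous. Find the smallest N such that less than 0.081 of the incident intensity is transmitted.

First polarizer is aligned with the polarization: full transmission.
Each further stage multiplies by cos²(23°) = 0.8473.
After N polarizers: T = 0.8473^(N−1). Require T < 0.081 ⇒ N−1 > ln(0.081)/ln(0.8473) = 15.17, so N−1 ≥ 16 and N = 17.
Check: N=17 gives T = 0.0706 < 0.081; N=16 gives T = 0.08333.

N = 17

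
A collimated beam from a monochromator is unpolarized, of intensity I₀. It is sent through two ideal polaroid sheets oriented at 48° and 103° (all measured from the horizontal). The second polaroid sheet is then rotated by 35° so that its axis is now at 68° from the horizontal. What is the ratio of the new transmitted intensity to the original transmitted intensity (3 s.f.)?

Before rotation:
Unpolarized light through the first polarizer → I₁ = ½ I₀, now polarized at 48°.
I₂ = I₁ cos²(103° − 48°) = 0.5 I₀ · cos²(55°) = 0.1645 I₀.
After rotation:
Unpolarized light through the first polarizer → I₁ = ½ I₀, now polarized at 48°.
I₂ = I₁ cos²(68° − 48°) = 0.5 I₀ · cos²(20°) = 0.4415 I₀.
Ratio = 0.4415 / 0.1645 = 2.684.

I_new/I_old ≈ 2.68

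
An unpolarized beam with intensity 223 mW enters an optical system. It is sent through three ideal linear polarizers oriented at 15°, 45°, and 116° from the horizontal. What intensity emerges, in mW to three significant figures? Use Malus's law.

I ≈ 8.86 mW

Unpolarized light through the first polarizer → I₁ = 223 mW/2 = 111.5 mW, polarized at 15°.
I₂ = I₁ · cos²(30°) = 111.5 · 0.75 = 83.63 mW.
I₃ = I₂ · cos²(71°) = 83.63 · 0.106 = 8.864 mW.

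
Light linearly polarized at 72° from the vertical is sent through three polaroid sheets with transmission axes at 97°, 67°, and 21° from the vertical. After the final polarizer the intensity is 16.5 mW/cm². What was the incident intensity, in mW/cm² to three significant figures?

By Malus's law, I₁ = I₀ cos²(97° − 72°) = I₀ cos²(25°) = 0.8214 I₀.
I₂ = I₁ cos²(67° − 97°) = 0.8214 I₀ · cos²(30°) = 0.616 I₀.
I₃ = I₂ cos²(21° − 67°) = 0.616 I₀ · cos²(46°) = 0.2973 I₀.
So 16.5 mW/cm² = 0.2973 I₀, giving I₀ = 16.5/0.2973 = 55.5 mW/cm².

I₀ ≈ 55.5 mW/cm²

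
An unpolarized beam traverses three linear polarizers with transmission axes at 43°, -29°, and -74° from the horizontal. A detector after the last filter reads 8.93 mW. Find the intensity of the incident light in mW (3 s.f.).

Unpolarized light through the first polarizer → I₁ = ½ I₀, now polarized at 43°.
I₂ = I₁ cos²(-29° − 43°) = 0.5 I₀ · cos²(72°) = 0.04775 I₀.
I₃ = I₂ cos²(-74° + 29°) = 0.04775 I₀ · cos²(45°) = 0.02387 I₀.
So 8.93 mW = 0.02387 I₀, giving I₀ = 8.93/0.02387 = 374.1 mW.

I₀ ≈ 374 mW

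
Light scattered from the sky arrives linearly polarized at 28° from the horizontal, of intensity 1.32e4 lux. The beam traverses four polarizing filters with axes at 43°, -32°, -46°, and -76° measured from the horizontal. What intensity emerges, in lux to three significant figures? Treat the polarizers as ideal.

I ≈ 583 lux

By Malus's law, I₁ = 1.32e4 lux · cos²(15°) = 1.232e+04 lux.
I₂ = I₁ · cos²(75°) = 1.232e+04 · 0.06699 = 825 lux.
I₃ = I₂ · cos²(14°) = 825 · 0.9415 = 776.7 lux.
I₄ = I₃ · cos²(30°) = 776.7 · 0.75 = 582.5 lux.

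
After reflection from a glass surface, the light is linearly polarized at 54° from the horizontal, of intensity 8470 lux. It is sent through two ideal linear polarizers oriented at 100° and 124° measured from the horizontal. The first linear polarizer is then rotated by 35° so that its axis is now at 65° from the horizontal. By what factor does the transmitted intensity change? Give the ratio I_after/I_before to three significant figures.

Before rotation:
I₁ = I₀ cos²(100° − 54°) = I₀ cos²(46°) = 0.4826 I₀.
I₂ = I₁ cos²(124° − 100°) = 0.4826 I₀ · cos²(24°) = 0.4027 I₀.
After rotation:
I₁ = I₀ cos²(65° − 54°) = I₀ cos²(11°) = 0.9636 I₀.
I₂ = I₁ cos²(124° − 65°) = 0.9636 I₀ · cos²(59°) = 0.2556 I₀.
Ratio = 0.2556 / 0.4027 = 0.6347.

I_new/I_old ≈ 0.635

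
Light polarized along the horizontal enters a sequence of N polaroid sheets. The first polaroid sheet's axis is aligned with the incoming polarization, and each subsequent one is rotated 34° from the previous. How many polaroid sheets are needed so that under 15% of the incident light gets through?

N = 7

First polarizer is aligned with the polarization: full transmission.
Each further stage multiplies by cos²(34°) = 0.6873.
After N polarizers: T = 0.6873^(N−1). Require T < 0.15 ⇒ N−1 > ln(0.15)/ln(0.6873) = 5.06, so N−1 ≥ 6 and N = 7.
Check: N=7 gives T = 0.1054 < 0.15; N=6 gives T = 0.1534.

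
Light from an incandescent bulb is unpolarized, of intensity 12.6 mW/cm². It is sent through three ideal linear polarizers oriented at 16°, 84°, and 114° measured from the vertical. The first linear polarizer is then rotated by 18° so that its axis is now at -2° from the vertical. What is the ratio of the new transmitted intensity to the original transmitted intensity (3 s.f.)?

I_new/I_old ≈ 0.0347

Before rotation:
Unpolarized light through the first polarizer → I₁ = ½ I₀, now polarized at 16°.
I₂ = I₁ cos²(84° − 16°) = 0.5 I₀ · cos²(68°) = 0.07017 I₀.
I₃ = I₂ cos²(114° − 84°) = 0.07017 I₀ · cos²(30°) = 0.05262 I₀.
After rotation:
Unpolarized light through the first polarizer → I₁ = ½ I₀, now polarized at -2°.
I₂ = I₁ cos²(84° + 2°) = 0.5 I₀ · cos²(86°) = 0.002433 I₀.
I₃ = I₂ cos²(114° − 84°) = 0.002433 I₀ · cos²(30°) = 0.001825 I₀.
Ratio = 0.001825 / 0.05262 = 0.03468.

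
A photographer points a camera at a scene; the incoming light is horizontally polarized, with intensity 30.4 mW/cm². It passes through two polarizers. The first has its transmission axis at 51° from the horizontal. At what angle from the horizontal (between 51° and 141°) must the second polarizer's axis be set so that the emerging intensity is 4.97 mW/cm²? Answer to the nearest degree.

θ ≈ 101°

By Malus's law, I₁ = I₀ cos²(51° − 0°) = I₀ cos²(51°) = 0.396 I₀.
Target fraction: 4.97 / 30.4 mW/cm² = 0.1635 of I₀.
Need I₂/I₀ = 0.1635, so cos²(θ − 51°) = 0.1635 / 0.396 = 0.4128.
θ − 51° = arccos(√0.4128) = 50.0°, giving θ ≈ 51 + 50.0 = 101.0°.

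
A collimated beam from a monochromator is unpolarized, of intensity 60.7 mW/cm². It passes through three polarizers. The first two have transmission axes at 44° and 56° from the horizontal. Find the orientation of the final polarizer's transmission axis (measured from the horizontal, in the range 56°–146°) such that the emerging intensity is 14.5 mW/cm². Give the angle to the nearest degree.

θ ≈ 101°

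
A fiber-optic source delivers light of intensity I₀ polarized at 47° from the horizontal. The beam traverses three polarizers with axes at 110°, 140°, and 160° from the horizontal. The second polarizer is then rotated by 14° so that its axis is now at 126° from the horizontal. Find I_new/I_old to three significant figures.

I_new/I_old ≈ 0.959

Before rotation:
I₁ = I₀ cos²(110° − 47°) = I₀ cos²(63°) = 0.2061 I₀.
I₂ = I₁ cos²(140° − 110°) = 0.2061 I₀ · cos²(30°) = 0.1546 I₀.
I₃ = I₂ cos²(160° − 140°) = 0.1546 I₀ · cos²(20°) = 0.1365 I₀.
After rotation:
I₁ = I₀ cos²(110° − 47°) = I₀ cos²(63°) = 0.2061 I₀.
I₂ = I₁ cos²(126° − 110°) = 0.2061 I₀ · cos²(16°) = 0.1904 I₀.
I₃ = I₂ cos²(160° − 126°) = 0.1904 I₀ · cos²(34°) = 0.1309 I₀.
Ratio = 0.1309 / 0.1365 = 0.959.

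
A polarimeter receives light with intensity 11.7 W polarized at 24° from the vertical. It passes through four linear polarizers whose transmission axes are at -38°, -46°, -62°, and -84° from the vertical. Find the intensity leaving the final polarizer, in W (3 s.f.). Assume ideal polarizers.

I ≈ 2.01 W

I₁ = 11.7 W · cos²(62°) = 2.579 W.
I₂ = I₁ · cos²(8°) = 2.579 · 0.9806 = 2.529 W.
I₃ = I₂ · cos²(16°) = 2.529 · 0.924 = 2.337 W.
I₄ = I₃ · cos²(22°) = 2.337 · 0.8597 = 2.009 W.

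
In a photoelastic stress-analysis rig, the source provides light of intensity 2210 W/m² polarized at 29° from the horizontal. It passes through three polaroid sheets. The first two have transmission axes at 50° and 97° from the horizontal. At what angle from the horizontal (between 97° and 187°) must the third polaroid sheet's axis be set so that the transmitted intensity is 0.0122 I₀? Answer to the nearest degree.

θ ≈ 177°

I₁ = I₀ cos²(50° − 29°) = I₀ cos²(21°) = 0.8716 I₀.
I₂ = I₁ cos²(97° − 50°) = 0.8716 I₀ · cos²(47°) = 0.4054 I₀.
Need I₃/I₀ = 0.0122, so cos²(θ − 97°) = 0.0122 / 0.4054 = 0.03009.
θ − 97° = arccos(√0.03009) = 80.0°, giving θ ≈ 97 + 80.0 = 177.0°.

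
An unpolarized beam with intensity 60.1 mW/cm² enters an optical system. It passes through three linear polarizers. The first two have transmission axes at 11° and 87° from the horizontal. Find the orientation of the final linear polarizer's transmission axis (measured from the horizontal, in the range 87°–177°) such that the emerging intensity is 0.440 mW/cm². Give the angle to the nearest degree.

θ ≈ 147°

Unpolarized light through the first polarizer → I₁ = ½ I₀, now polarized at 11°.
I₂ = I₁ cos²(87° − 11°) = 0.5 I₀ · cos²(76°) = 0.02926 I₀.
Target fraction: 0.440 / 60.1 mW/cm² = 0.007321 of I₀.
Need I₃/I₀ = 0.007321, so cos²(θ − 87°) = 0.007321 / 0.02926 = 0.2502.
θ − 87° = arccos(√0.2502) = 60.0°, giving θ ≈ 87 + 60.0 = 147.0°.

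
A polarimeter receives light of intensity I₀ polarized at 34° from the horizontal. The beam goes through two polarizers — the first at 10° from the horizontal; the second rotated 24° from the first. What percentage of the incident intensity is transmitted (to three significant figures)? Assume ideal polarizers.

≈ 69.6%

I₁ = I₀ cos²(10° − 34°) = I₀ cos²(24°) = 0.8346 I₀.
I₂ = I₁ cos²(24°) = 0.8346 · 0.8346 I₀ = 0.6965 I₀.
That is 69.65% of the incident intensity.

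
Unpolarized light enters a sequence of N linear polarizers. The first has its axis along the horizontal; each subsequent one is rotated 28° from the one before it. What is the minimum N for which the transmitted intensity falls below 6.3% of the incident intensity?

N = 10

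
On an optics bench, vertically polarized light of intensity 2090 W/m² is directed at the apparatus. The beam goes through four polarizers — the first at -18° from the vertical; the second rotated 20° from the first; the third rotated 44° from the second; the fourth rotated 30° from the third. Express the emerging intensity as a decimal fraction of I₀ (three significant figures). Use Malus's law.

I/I₀ ≈ 0.310

By Malus's law, I₁ = 2090 W/m² · cos²(18°) = 1890 W/m².
I₂ = I₁ · cos²(20°) = 1890 · 0.883 = 1669 W/m².
I₃ = I₂ · cos²(44°) = 1669 · 0.5174 = 863.8 W/m².
I₄ = I₃ · cos²(30°) = 863.8 · 0.75 = 647.8 W/m².
Transmitted fraction = 0.31.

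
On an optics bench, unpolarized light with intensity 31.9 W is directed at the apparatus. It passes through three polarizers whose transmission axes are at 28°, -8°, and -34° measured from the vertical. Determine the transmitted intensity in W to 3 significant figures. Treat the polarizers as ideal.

I ≈ 8.43 W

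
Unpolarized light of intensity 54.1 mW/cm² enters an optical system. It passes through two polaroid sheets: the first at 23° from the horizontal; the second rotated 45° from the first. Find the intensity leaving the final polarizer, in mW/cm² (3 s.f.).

I ≈ 13.5 mW/cm²

Unpolarized light through the first polarizer → I₁ = 54.1 mW/cm²/2 = 27.05 mW/cm², polarized at 23°.
I₂ = I₁ · cos²(45°) = 27.05 · 0.5 = 13.53 mW/cm².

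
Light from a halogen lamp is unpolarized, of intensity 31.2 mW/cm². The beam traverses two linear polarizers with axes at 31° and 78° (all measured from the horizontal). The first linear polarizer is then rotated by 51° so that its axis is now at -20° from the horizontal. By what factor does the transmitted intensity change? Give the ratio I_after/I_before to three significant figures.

I_new/I_old ≈ 0.0416

Before rotation:
Unpolarized light through the first polarizer → I₁ = ½ I₀, now polarized at 31°.
I₂ = I₁ cos²(78° − 31°) = 0.5 I₀ · cos²(47°) = 0.2326 I₀.
After rotation:
Unpolarized light through the first polarizer → I₁ = ½ I₀, now polarized at -20°.
Angle between axes 1 and 2: 82°. I₂ = 0.5 I₀ · cos²(82°) = 0.009685 I₀.
Ratio = 0.009685 / 0.2326 = 0.04164.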